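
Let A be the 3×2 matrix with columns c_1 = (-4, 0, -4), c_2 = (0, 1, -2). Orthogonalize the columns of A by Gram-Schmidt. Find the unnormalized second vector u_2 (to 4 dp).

u_2 = (1.0000, 1.0000, -1.0000)

c_1 = (-4, 0, -4); ‖c_1‖ = 5.6569, so e_1 = (-0.7071, 0.0000, -0.7071).
e_1·c_2 = (-0.7071)·0 + 0.0000·1 + (-0.7071)·(-2) = 1.4142.
u_2 = c_2 − 1.4142·e_1 = (1.0000, 1.0000, -1.0000).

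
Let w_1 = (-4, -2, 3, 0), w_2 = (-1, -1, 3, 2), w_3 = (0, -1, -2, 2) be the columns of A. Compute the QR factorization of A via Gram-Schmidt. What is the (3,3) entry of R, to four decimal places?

q_1 = w_1/‖w_1‖ = (-4, -2, 3, 0)/5.3852 = (-0.7428, -0.3714, 0.5571, 0.0000).
r_{12} = q_1·w_2 = 2.7854.
u_2 = w_2 − 2.7854·q_1 = (1.0690, 0.0345, 1.4483, 2.0000).
‖u_2‖ = 2.6910, so q_2 = (0.3972, 0.0128, 0.5382, 0.7432).
r_{13} = q_1·w_3 = -0.7428; r_{23} = q_2·w_3 = 0.3972.
u_3 = w_3 + 0.7428·q_1 − 0.3972·q_2 = (-0.7095, -1.2810, -1.8000, 1.7048).
r_{33} = ‖u_3‖ = 2.8793.

r_{33} = 2.8793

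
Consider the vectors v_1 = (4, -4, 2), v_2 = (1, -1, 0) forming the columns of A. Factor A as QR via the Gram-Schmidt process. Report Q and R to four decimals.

e_1 = v_1/‖v_1‖ = (4, -4, 2)/6.0000 = (0.6667, -0.6667, 0.3333).
r_{12} = e_1·v_2 = 1.3333.
u_2 = v_2 − 1.3333·e_1 = (0.1111, -0.1111, -0.4444).
‖u_2‖ = 0.4714, so e_2 = (0.2357, -0.2357, -0.9428).

Q = [[0.6667, 0.2357], [-0.6667, -0.2357], [0.3333, -0.9428]], R = [[6.0000, 1.3333], [0.0000, 0.4714]]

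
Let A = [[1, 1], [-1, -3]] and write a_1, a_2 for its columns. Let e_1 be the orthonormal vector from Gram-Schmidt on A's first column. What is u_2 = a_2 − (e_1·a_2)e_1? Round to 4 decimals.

a_1 = (1, -1); ‖a_1‖ = 1.4142, so e_1 = (0.7071, -0.7071).
e_1·a_2 = 0.7071·1 + (-0.7071)·(-3) = 2.8284.
u_2 = a_2 − 2.8284·e_1 = (-1.0000, -1.0000).

u_2 = (-1.0000, -1.0000)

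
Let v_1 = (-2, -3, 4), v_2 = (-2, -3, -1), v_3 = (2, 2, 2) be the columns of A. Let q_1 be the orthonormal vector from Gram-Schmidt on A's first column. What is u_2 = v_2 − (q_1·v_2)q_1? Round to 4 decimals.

q_1 = v_1/‖v_1‖ = (-2, -3, 4)/5.3852 = (-0.3714, -0.5571, 0.7428).
r_{12} = q_1·v_2 = 1.6713.
u_2 = v_2 − 1.6713·q_1 = (-1.3793, -2.0690, -2.2414).

u_2 = (-1.3793, -2.0690, -2.2414)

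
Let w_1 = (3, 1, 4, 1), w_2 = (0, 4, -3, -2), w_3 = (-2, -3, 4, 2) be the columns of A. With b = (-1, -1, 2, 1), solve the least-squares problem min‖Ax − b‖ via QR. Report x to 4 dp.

w_1 = (3, 1, 4, 1); ‖w_1‖ = 5.1962, so e_1 = (0.5774, 0.1925, 0.7698, 0.1925).
e_1·w_2 = 0.5774·0 + 0.1925·4 + 0.7698·(-3) + 0.1925·(-2) = -1.9245.
u_2 = w_2 + 1.9245·e_1 = (1.1111, 4.3704, -1.5185, -1.6296).
‖u_2‖ = 5.0295, so e_2 = (0.2209, 0.8689, -0.3019, -0.3240).
e_1·w_3 = 0.5774·(-2) + 0.1925·(-3) + 0.7698·4 + 0.1925·2 = 1.7321; e_2·w_3 = 0.2209·(-2) + 0.8689·(-3) + (-0.3019)·4 + (-0.3240)·2 = -4.9044.
u_3 = w_3 − 1.7321·e_1 + 4.9044·e_2 = (-1.9165, 0.9283, 1.1859, 0.0776).
‖u_3‖ = 2.4387, so e_3 = (-0.7859, 0.3806, 0.4863, 0.0318).
Qᵀb = (0.9623, -2.0177, 1.4097).
Back-substitute: x_3 = 1.4097/2.4387 = 0.5780.
x_2 = (-2.0177 + 4.9044·0.5780)/5.0295 = 0.1625.
x_1 = (0.9623 + 1.9245·0.1625 − 1.7321·0.5780)/5.1962 = 0.0527.

x = (0.0527, 0.1625, 0.5780)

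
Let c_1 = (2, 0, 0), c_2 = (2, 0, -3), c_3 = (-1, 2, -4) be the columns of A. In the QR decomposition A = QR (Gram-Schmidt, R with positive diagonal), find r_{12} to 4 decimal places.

c_1 = (2, 0, 0); ‖c_1‖ = 2.0000, so e_1 = (1.0000, 0.0000, 0.0000).
r_{12} = e_1·c_2 = 2.0000.

r_{12} = 2.0000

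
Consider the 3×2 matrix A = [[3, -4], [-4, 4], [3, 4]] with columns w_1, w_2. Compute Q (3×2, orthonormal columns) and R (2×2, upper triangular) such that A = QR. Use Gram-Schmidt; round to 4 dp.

Q = [[0.5145, -0.4068], [-0.6860, 0.3329], [0.5145, 0.8507]], R = [[5.8310, -2.7440], [0.0000, 6.3616]]

w_1 = (3, -4, 3); ‖w_1‖ = 5.8310, so q_1 = (0.5145, -0.6860, 0.5145).
q_1·w_2 = 0.5145·(-4) + (-0.6860)·4 + 0.5145·4 = -2.7440.
u_2 = w_2 + 2.7440·q_1 = (-2.5882, 2.1176, 5.4118).
‖u_2‖ = 6.3616, so q_2 = (-0.4068, 0.3329, 0.8507).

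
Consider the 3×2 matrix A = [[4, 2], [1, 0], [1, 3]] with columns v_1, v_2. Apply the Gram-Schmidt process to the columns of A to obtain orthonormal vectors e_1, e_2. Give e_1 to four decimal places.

e_1 = (0.9428, 0.2357, 0.2357)

e_1 = v_1/‖v_1‖ = (4, 1, 1)/4.2426 = (0.9428, 0.2357, 0.2357).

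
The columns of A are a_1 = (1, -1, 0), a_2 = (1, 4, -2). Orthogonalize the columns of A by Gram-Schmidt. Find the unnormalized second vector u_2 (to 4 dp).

u_2 = (2.5000, 2.5000, -2.0000)

q_1 = a_1/‖a_1‖ = (1, -1, 0)/1.4142 = (0.7071, -0.7071, 0.0000).
r_{12} = q_1·a_2 = -2.1213.
u_2 = a_2 + 2.1213·q_1 = (2.5000, 2.5000, -2.0000).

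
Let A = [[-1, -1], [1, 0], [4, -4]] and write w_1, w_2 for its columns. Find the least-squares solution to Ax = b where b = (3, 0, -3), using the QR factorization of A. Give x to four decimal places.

x = (-1.4815, -0.7778)

q_1 = w_1/‖w_1‖ = (-1, 1, 4)/4.2426 = (-0.2357, 0.2357, 0.9428).
r_{12} = q_1·w_2 = -3.5355.
u_2 = w_2 + 3.5355·q_1 = (-1.8333, 0.8333, -0.6667).
‖u_2‖ = 2.1213, so q_2 = (-0.8642, 0.3928, -0.3143).
Qᵀb = (-3.5355, -1.6499).
Back-substitute: x_2 = -1.6499/2.1213 = -0.7778.
x_1 = (-3.5355 + 3.5355·(-0.7778))/4.2426 = -1.4815.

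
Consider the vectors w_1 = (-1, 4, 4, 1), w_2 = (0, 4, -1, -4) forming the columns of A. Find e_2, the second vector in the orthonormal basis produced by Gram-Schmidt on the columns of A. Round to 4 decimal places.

w_1 = (-1, 4, 4, 1); ‖w_1‖ = 5.8310, so e_1 = (-0.1715, 0.6860, 0.6860, 0.1715).
e_1·w_2 = (-0.1715)·0 + 0.6860·4 + 0.6860·(-1) + 0.1715·(-4) = 1.3720.
u_2 = w_2 − 1.3720·e_1 = (0.2353, 3.0588, -1.9412, -4.2353).
‖u_2‖ = 5.5783, so e_2 = (0.0422, 0.5483, -0.3480, -0.7592).

e_2 = (0.0422, 0.5483, -0.3480, -0.7592)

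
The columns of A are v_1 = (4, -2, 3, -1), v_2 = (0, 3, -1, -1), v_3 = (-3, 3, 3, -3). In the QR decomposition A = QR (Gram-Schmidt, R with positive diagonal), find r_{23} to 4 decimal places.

r_{23} = 2.4851

v_1 = (4, -2, 3, -1); ‖v_1‖ = 5.4772, so e_1 = (0.7303, -0.3651, 0.5477, -0.1826).
e_1·v_2 = 0.7303·0 + (-0.3651)·3 + 0.5477·(-1) + (-0.1826)·(-1) = -1.4606.
u_2 = v_2 + 1.4606·e_1 = (1.0667, 2.4667, -0.2000, -1.2667).
‖u_2‖ = 2.9777, so e_2 = (0.3582, 0.8284, -0.0672, -0.4254).
r_{23} = e_2·v_3 = 2.4851.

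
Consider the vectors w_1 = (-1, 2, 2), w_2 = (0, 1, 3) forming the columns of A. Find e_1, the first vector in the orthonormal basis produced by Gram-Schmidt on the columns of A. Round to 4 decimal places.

w_1 = (-1, 2, 2); ‖w_1‖ = 3.0000, so e_1 = (-0.3333, 0.6667, 0.6667).

e_1 = (-0.3333, 0.6667, 0.6667)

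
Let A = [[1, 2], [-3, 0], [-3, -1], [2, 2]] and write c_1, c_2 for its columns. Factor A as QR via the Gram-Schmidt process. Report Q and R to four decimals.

Q = [[0.2085, 0.6873], [-0.6255, 0.5016], [-0.6255, 0.0743], [0.4170, 0.5201]], R = [[4.7958, 1.8766], [0.0000, 2.3406]]

c_1 = (1, -3, -3, 2); ‖c_1‖ = 4.7958, so e_1 = (0.2085, -0.6255, -0.6255, 0.4170).
e_1·c_2 = 0.2085·2 + (-0.6255)·0 + (-0.6255)·(-1) + 0.4170·2 = 1.8766.
u_2 = c_2 − 1.8766·e_1 = (1.6087, 1.1739, 0.1739, 1.2174).
‖u_2‖ = 2.3406, so e_2 = (0.6873, 0.5016, 0.0743, 0.5201).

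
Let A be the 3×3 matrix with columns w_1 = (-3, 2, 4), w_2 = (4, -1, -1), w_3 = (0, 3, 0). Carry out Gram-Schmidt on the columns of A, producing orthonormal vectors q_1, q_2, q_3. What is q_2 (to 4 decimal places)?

q_2 = (0.8182, 0.0924, 0.5675)

q_1 = w_1/‖w_1‖ = (-3, 2, 4)/5.3852 = (-0.5571, 0.3714, 0.7428).
r_{12} = q_1·w_2 = -3.3425.
u_2 = w_2 + 3.3425·q_1 = (2.1379, 0.2414, 1.4828).
‖u_2‖ = 2.6130, so q_2 = (0.8182, 0.0924, 0.5675).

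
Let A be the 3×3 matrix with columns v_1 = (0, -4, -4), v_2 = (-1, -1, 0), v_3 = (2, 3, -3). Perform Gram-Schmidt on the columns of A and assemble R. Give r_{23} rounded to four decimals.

r_{23} = -4.0825

v_1 = (0, -4, -4); ‖v_1‖ = 5.6569, so q_1 = (0.0000, -0.7071, -0.7071).
q_1·v_2 = 0.0000·(-1) + (-0.7071)·(-1) + (-0.7071)·0 = 0.7071.
u_2 = v_2 − 0.7071·q_1 = (-1.0000, -0.5000, 0.5000).
‖u_2‖ = 1.2247, so q_2 = (-0.8165, -0.4082, 0.4082).
r_{23} = q_2·v_3 = -4.0825.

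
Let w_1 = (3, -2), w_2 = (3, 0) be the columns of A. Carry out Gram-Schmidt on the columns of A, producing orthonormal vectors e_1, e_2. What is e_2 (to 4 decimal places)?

w_1 = (3, -2); ‖w_1‖ = 3.6056, so e_1 = (0.8321, -0.5547).
e_1·w_2 = 0.8321·3 + (-0.5547)·0 = 2.4962.
u_2 = w_2 − 2.4962·e_1 = (0.9231, 1.3846).
‖u_2‖ = 1.6641, so e_2 = (0.5547, 0.8321).

e_2 = (0.5547, 0.8321)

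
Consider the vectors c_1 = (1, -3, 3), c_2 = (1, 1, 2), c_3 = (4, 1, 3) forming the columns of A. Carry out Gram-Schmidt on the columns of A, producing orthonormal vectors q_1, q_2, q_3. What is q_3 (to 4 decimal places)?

c_1 = (1, -3, 3); ‖c_1‖ = 4.3589, so q_1 = (0.2294, -0.6882, 0.6882).
q_1·c_2 = 0.2294·1 + (-0.6882)·1 + 0.6882·2 = 0.9177.
u_2 = c_2 − 0.9177·q_1 = (0.7895, 1.6316, 1.3684).
‖u_2‖ = 2.2711, so q_2 = (0.3476, 0.7184, 0.6025).
q_1·c_3 = 0.2294·4 + (-0.6882)·1 + 0.6882·3 = 2.2942; q_2·c_3 = 0.3476·4 + 0.7184·1 + 0.6025·3 = 3.9165.
u_3 = c_3 − 2.2942·q_1 − 3.9165·q_2 = (2.1122, -0.2347, -0.9388).
‖u_3‖ = 2.3234, so q_3 = (0.9091, -0.1010, -0.4041).

q_3 = (0.9091, -0.1010, -0.4041)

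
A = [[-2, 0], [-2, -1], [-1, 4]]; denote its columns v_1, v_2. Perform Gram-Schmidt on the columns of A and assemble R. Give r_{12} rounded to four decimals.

v_1 = (-2, -2, -1); ‖v_1‖ = 3.0000, so q_1 = (-0.6667, -0.6667, -0.3333).
r_{12} = q_1·v_2 = -0.6667.

r_{12} = -0.6667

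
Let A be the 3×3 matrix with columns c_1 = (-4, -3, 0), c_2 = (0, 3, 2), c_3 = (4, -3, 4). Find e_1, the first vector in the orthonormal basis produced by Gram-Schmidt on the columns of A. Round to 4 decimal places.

e_1 = (-0.8000, -0.6000, 0.0000)

c_1 = (-4, -3, 0); ‖c_1‖ = 5.0000, so e_1 = (-0.8000, -0.6000, 0.0000).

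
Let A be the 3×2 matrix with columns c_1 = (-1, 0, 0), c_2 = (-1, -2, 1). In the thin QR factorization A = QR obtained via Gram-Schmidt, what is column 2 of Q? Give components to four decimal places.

c_1 = (-1, 0, 0); ‖c_1‖ = 1.0000, so q_1 = (-1.0000, 0.0000, 0.0000).
q_1·c_2 = (-1.0000)·(-1) + 0.0000·(-2) + 0.0000·1 = 1.0000.
u_2 = c_2 − 1.0000·q_1 = (0.0000, -2.0000, 1.0000).
‖u_2‖ = 2.2361, so q_2 = (0.0000, -0.8944, 0.4472).

q_2 = (0.0000, -0.8944, 0.4472)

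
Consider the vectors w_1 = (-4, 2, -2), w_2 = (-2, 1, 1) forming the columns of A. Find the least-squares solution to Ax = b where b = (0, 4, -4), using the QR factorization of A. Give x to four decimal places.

x = (1.2000, -1.6000)

e_1 = w_1/‖w_1‖ = (-4, 2, -2)/4.8990 = (-0.8165, 0.4082, -0.4082).
r_{12} = e_1·w_2 = 1.6330.
u_2 = w_2 − 1.6330·e_1 = (-0.6667, 0.3333, 1.6667).
‖u_2‖ = 1.8257, so e_2 = (-0.3651, 0.1826, 0.9129).
Qᵀb = (3.2660, -2.9212).
Back-substitute: x_2 = -2.9212/1.8257 = -1.6000.
x_1 = (3.2660 − 1.6330·(-1.6000))/4.8990 = 1.2000.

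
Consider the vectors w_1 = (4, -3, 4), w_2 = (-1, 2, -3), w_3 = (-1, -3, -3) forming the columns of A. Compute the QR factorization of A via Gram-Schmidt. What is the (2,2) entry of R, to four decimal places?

r_{22} = 1.4816

q_1 = w_1/‖w_1‖ = (4, -3, 4)/6.4031 = (0.6247, -0.4685, 0.6247).
r_{12} = q_1·w_2 = -3.4358.
u_2 = w_2 + 3.4358·q_1 = (1.1463, 0.3902, -0.8537).
r_{22} = ‖u_2‖ = 1.4816.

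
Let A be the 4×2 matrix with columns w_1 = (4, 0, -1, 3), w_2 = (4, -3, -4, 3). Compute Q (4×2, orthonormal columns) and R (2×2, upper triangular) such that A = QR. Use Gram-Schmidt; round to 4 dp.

Q = [[0.7845, -0.1098], [0.0000, -0.7140], [-0.1961, -0.6865], [0.5883, -0.0824]], R = [[5.0990, 5.6874], [0.0000, 4.2016]]

w_1 = (4, 0, -1, 3); ‖w_1‖ = 5.0990, so q_1 = (0.7845, 0.0000, -0.1961, 0.5883).
q_1·w_2 = 0.7845·4 + 0.0000·(-3) + (-0.1961)·(-4) + 0.5883·3 = 5.6874.
u_2 = w_2 − 5.6874·q_1 = (-0.4615, -3.0000, -2.8846, -0.3462).
‖u_2‖ = 4.2016, so q_2 = (-0.1098, -0.7140, -0.6865, -0.0824).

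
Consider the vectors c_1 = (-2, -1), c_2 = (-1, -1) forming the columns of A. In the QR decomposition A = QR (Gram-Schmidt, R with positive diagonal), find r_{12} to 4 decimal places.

c_1 = (-2, -1); ‖c_1‖ = 2.2361, so q_1 = (-0.8944, -0.4472).
r_{12} = q_1·c_2 = 1.3416.

r_{12} = 1.3416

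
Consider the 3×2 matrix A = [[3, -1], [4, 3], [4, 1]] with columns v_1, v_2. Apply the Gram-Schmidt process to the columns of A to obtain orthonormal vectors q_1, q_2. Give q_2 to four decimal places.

q_2 = (-0.7440, 0.6603, -0.1023)

v_1 = (3, 4, 4); ‖v_1‖ = 6.4031, so q_1 = (0.4685, 0.6247, 0.6247).
q_1·v_2 = 0.4685·(-1) + 0.6247·3 + 0.6247·1 = 2.0303.
u_2 = v_2 − 2.0303·q_1 = (-1.9512, 1.7317, -0.2683).
‖u_2‖ = 2.6226, so q_2 = (-0.7440, 0.6603, -0.1023).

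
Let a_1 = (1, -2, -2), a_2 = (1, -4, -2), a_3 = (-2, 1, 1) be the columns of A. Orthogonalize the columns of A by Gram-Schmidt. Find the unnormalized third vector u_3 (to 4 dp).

u_3 = (-1.2000, 0.0000, -0.6000)

a_1 = (1, -2, -2); ‖a_1‖ = 3.0000, so q_1 = (0.3333, -0.6667, -0.6667).
q_1·a_2 = 0.3333·1 + (-0.6667)·(-4) + (-0.6667)·(-2) = 4.3333.
u_2 = a_2 − 4.3333·q_1 = (-0.4444, -1.1111, 0.8889).
‖u_2‖ = 1.4907, so q_2 = (-0.2981, -0.7454, 0.5963).
q_1·a_3 = 0.3333·(-2) + (-0.6667)·1 + (-0.6667)·1 = -2.0000; q_2·a_3 = (-0.2981)·(-2) + (-0.7454)·1 + 0.5963·1 = 0.4472.
u_3 = a_3 + 2.0000·q_1 − 0.4472·q_2 = (-1.2000, 0.0000, -0.6000).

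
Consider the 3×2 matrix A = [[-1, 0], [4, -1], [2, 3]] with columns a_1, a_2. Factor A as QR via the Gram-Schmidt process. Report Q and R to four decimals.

Q = [[-0.2182, 0.0304], [0.8729, -0.4409], [0.4364, 0.8970]], R = [[4.5826, 0.4364], [0.0000, 3.1320]]

a_1 = (-1, 4, 2); ‖a_1‖ = 4.5826, so e_1 = (-0.2182, 0.8729, 0.4364).
e_1·a_2 = (-0.2182)·0 + 0.8729·(-1) + 0.4364·3 = 0.4364.
u_2 = a_2 − 0.4364·e_1 = (0.0952, -1.3810, 2.8095).
‖u_2‖ = 3.1320, so e_2 = (0.0304, -0.4409, 0.8970).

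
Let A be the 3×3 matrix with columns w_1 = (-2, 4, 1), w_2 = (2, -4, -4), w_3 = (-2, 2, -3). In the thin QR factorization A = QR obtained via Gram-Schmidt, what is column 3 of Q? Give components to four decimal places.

e_3 = (-0.8944, -0.4472, 0.0000)

e_1 = w_1/‖w_1‖ = (-2, 4, 1)/4.5826 = (-0.4364, 0.8729, 0.2182).
r_{12} = e_1·w_2 = -5.2372.
u_2 = w_2 + 5.2372·e_1 = (-0.2857, 0.5714, -2.8571).
‖u_2‖ = 2.9277, so e_2 = (-0.0976, 0.1952, -0.9759).
r_{13} = e_1·w_3 = 1.9640; r_{23} = e_2·w_3 = 3.5132.
u_3 = w_3 − 1.9640·e_1 − 3.5132·e_2 = (-0.8000, -0.4000, 0.0000).
‖u_3‖ = 0.8944, so e_3 = (-0.8944, -0.4472, 0.0000).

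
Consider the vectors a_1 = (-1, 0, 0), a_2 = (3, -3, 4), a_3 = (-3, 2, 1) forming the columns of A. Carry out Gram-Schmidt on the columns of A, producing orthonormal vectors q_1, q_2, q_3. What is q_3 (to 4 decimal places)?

q_3 = (0.0000, 0.8000, 0.6000)

q_1 = a_1/‖a_1‖ = (-1, 0, 0)/1.0000 = (-1.0000, 0.0000, 0.0000).
r_{12} = q_1·a_2 = -3.0000.
u_2 = a_2 + 3.0000·q_1 = (0.0000, -3.0000, 4.0000).
‖u_2‖ = 5.0000, so q_2 = (0.0000, -0.6000, 0.8000).
r_{13} = q_1·a_3 = 3.0000; r_{23} = q_2·a_3 = -0.4000.
u_3 = a_3 − 3.0000·q_1 + 0.4000·q_2 = (0.0000, 1.7600, 1.3200).
‖u_3‖ = 2.2000, so q_3 = (0.0000, 0.8000, 0.6000).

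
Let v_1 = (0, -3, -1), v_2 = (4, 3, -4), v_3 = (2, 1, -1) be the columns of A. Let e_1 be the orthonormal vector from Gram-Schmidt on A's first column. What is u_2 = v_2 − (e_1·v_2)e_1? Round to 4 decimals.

v_1 = (0, -3, -1); ‖v_1‖ = 3.1623, so e_1 = (0.0000, -0.9487, -0.3162).
e_1·v_2 = 0.0000·4 + (-0.9487)·3 + (-0.3162)·(-4) = -1.5811.
u_2 = v_2 + 1.5811·e_1 = (4.0000, 1.5000, -4.5000).

u_2 = (4.0000, 1.5000, -4.5000)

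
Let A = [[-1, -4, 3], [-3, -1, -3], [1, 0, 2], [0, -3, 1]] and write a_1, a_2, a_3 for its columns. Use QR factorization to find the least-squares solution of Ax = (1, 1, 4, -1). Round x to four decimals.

a_1 = (-1, -3, 1, 0); ‖a_1‖ = 3.3166, so q_1 = (-0.3015, -0.9045, 0.3015, 0.0000).
q_1·a_2 = (-0.3015)·(-4) + (-0.9045)·(-1) + 0.3015·0 + 0.0000·(-3) = 2.1106.
u_2 = a_2 − 2.1106·q_1 = (-3.3636, 0.9091, -0.6364, -3.0000).
‖u_2‖ = 4.6417, so q_2 = (-0.7247, 0.1959, -0.1371, -0.6463).
q_1·a_3 = (-0.3015)·3 + (-0.9045)·(-3) + 0.3015·2 + 0.0000·1 = 2.4121; q_2·a_3 = (-0.7247)·3 + 0.1959·(-3) + (-0.1371)·2 + (-0.6463)·1 = -3.6820.
u_3 = a_3 − 2.4121·q_1 + 3.6820·q_2 = (1.0591, -0.0970, 0.7679, -1.3797).
‖u_3‖ = 1.9038, so q_3 = (0.5563, -0.0510, 0.4034, -0.7247).
Qᵀb = (0.0000, -0.4309, 2.8435).
Back-substitute: x_3 = 2.8435/1.9038 = 1.4936.
x_2 = (-0.4309 + 3.6820·1.4936)/4.6417 = 1.0920.
x_1 = (0.0000 − 2.1106·1.0920 − 2.4121·1.4936)/3.3166 = -1.7811.

x = (-1.7811, 1.0920, 1.4936)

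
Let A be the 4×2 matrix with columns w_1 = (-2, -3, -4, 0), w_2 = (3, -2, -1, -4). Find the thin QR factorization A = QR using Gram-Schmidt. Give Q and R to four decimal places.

e_1 = w_1/‖w_1‖ = (-2, -3, -4, 0)/5.3852 = (-0.3714, -0.5571, -0.7428, 0.0000).
r_{12} = e_1·w_2 = 0.7428.
u_2 = w_2 − 0.7428·e_1 = (3.2759, -1.5862, -0.4483, -4.0000).
‖u_2‖ = 5.4266, so e_2 = (0.6037, -0.2923, -0.0826, -0.7371).

Q = [[-0.3714, 0.6037], [-0.5571, -0.2923], [-0.7428, -0.0826], [0.0000, -0.7371]], R = [[5.3852, 0.7428], [0.0000, 5.4266]]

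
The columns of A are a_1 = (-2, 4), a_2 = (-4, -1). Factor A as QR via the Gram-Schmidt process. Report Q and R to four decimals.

a_1 = (-2, 4); ‖a_1‖ = 4.4721, so e_1 = (-0.4472, 0.8944).
e_1·a_2 = (-0.4472)·(-4) + 0.8944·(-1) = 0.8944.
u_2 = a_2 − 0.8944·e_1 = (-3.6000, -1.8000).
‖u_2‖ = 4.0249, so e_2 = (-0.8944, -0.4472).

Q = [[-0.4472, -0.8944], [0.8944, -0.4472]], R = [[4.4721, 0.8944], [0.0000, 4.0249]]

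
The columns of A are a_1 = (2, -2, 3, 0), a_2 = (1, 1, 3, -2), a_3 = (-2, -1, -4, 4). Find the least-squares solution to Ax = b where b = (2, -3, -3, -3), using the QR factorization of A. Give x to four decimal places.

a_1 = (2, -2, 3, 0); ‖a_1‖ = 4.1231, so q_1 = (0.4851, -0.4851, 0.7276, 0.0000).
q_1·a_2 = 0.4851·1 + (-0.4851)·1 + 0.7276·3 + 0.0000·(-2) = 2.1828.
u_2 = a_2 − 2.1828·q_1 = (-0.0588, 2.0588, 1.4118, -2.0000).
‖u_2‖ = 3.1993, so q_2 = (-0.0184, 0.6435, 0.4413, -0.6251).
q_1·a_3 = 0.4851·(-2) + (-0.4851)·(-1) + 0.7276·(-4) + 0.0000·4 = -3.3955; q_2·a_3 = (-0.0184)·(-2) + 0.6435·(-1) + 0.4413·(-4) + (-0.6251)·4 = -4.8724.
u_3 = a_3 + 3.3955·q_1 + 4.8724·q_2 = (-0.4425, 0.4885, 0.6207, 0.9540).
‖u_3‖ = 1.3153, so q_3 = (-0.3365, 0.3714, 0.4719, 0.7254).
Qᵀb = (0.2425, -1.4158, -5.3790).
Back-substitute: x_3 = -5.3790/1.3153 = -4.0897.
x_2 = (-1.4158 + 4.8724·(-4.0897))/3.1993 = -6.6711.
x_1 = (0.2425 − 2.1828·(-6.6711) + 3.3955·(-4.0897))/4.1231 = 0.2226.

x = (0.2226, -6.6711, -4.0897)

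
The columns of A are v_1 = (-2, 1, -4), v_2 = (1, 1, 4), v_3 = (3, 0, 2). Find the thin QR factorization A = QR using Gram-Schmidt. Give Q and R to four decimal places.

Q = [[-0.4364, -0.3007, 0.8480], [0.2182, 0.8790, 0.4240], [-0.8729, 0.3701, -0.3180]], R = [[4.5826, -3.7097, -3.0551], [0.0000, 2.0587, -0.1619], [0.0000, 0.0000, 1.9080]]

v_1 = (-2, 1, -4); ‖v_1‖ = 4.5826, so e_1 = (-0.4364, 0.2182, -0.8729).
e_1·v_2 = (-0.4364)·1 + 0.2182·1 + (-0.8729)·4 = -3.7097.
u_2 = v_2 + 3.7097·e_1 = (-0.6190, 1.8095, 0.7619).
‖u_2‖ = 2.0587, so e_2 = (-0.3007, 0.8790, 0.3701).
e_1·v_3 = (-0.4364)·3 + 0.2182·0 + (-0.8729)·2 = -3.0551; e_2·v_3 = (-0.3007)·3 + 0.8790·0 + 0.3701·2 = -0.1619.
u_3 = v_3 + 3.0551·e_1 + 0.1619·e_2 = (1.6180, 0.8090, -0.6067).
‖u_3‖ = 1.9080, so e_3 = (0.8480, 0.4240, -0.3180).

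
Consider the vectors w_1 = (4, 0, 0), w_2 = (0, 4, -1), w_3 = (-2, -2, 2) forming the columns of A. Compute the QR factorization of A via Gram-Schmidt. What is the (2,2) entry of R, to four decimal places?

r_{22} = 4.1231

w_1 = (4, 0, 0); ‖w_1‖ = 4.0000, so e_1 = (1.0000, 0.0000, 0.0000).
e_1·w_2 = 1.0000·0 + 0.0000·4 + 0.0000·(-1) = 0.0000.
u_2 = w_2 + 0.0000·e_1 = (0.0000, 4.0000, -1.0000).
r_{22} = ‖u_2‖ = 4.1231.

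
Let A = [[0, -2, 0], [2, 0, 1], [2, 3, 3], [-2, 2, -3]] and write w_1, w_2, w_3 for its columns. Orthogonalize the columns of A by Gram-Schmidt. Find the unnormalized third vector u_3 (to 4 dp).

e_1 = w_1/‖w_1‖ = (0, 2, 2, -2)/3.4641 = (0.0000, 0.5774, 0.5774, -0.5774).
r_{12} = e_1·w_2 = 0.5774.
u_2 = w_2 − 0.5774·e_1 = (-2.0000, -0.3333, 2.6667, 2.3333).
‖u_2‖ = 4.0825, so e_2 = (-0.4899, -0.0816, 0.6532, 0.5715).
r_{13} = e_1·w_3 = 4.0415; r_{23} = e_2·w_3 = 0.1633.
u_3 = w_3 − 4.0415·e_1 − 0.1633·e_2 = (0.0800, -1.3200, 0.5600, -0.7600).

u_3 = (0.0800, -1.3200, 0.5600, -0.7600)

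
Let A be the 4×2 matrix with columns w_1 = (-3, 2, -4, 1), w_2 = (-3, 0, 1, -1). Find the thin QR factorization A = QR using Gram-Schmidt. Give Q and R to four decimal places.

Q = [[-0.5477, -0.8037], [0.3651, -0.0824], [-0.7303, 0.4739], [0.1826, -0.3503]], R = [[5.4772, 0.7303], [0.0000, 3.2352]]

e_1 = w_1/‖w_1‖ = (-3, 2, -4, 1)/5.4772 = (-0.5477, 0.3651, -0.7303, 0.1826).
r_{12} = e_1·w_2 = 0.7303.
u_2 = w_2 − 0.7303·e_1 = (-2.6000, -0.2667, 1.5333, -1.1333).
‖u_2‖ = 3.2352, so e_2 = (-0.8037, -0.0824, 0.4739, -0.3503).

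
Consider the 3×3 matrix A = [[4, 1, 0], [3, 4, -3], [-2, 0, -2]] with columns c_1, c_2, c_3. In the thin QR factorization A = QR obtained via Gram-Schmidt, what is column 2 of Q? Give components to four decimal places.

c_1 = (4, 3, -2); ‖c_1‖ = 5.3852, so e_1 = (0.7428, 0.5571, -0.3714).
e_1·c_2 = 0.7428·1 + 0.5571·4 + (-0.3714)·0 = 2.9711.
u_2 = c_2 − 2.9711·e_1 = (-1.2069, 2.3448, 1.1034).
‖u_2‖ = 2.8587, so e_2 = (-0.4222, 0.8202, 0.3860).

e_2 = (-0.4222, 0.8202, 0.3860)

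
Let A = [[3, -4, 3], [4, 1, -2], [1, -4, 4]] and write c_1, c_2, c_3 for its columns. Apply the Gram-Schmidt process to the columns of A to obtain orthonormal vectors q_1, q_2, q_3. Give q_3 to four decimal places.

c_1 = (3, 4, 1); ‖c_1‖ = 5.0990, so q_1 = (0.5883, 0.7845, 0.1961).
q_1·c_2 = 0.5883·(-4) + 0.7845·1 + 0.1961·(-4) = -2.3534.
u_2 = c_2 + 2.3534·q_1 = (-2.6154, 2.8462, -3.5385).
‖u_2‖ = 5.2404, so q_2 = (-0.4991, 0.5431, -0.6752).
q_1·c_3 = 0.5883·3 + 0.7845·(-2) + 0.1961·4 = 0.9806; q_2·c_3 = (-0.4991)·3 + 0.5431·(-2) + (-0.6752)·4 = -5.2844.
u_3 = c_3 − 0.9806·q_1 + 5.2844·q_2 = (-0.2143, 0.1008, 0.2395).
‖u_3‖ = 0.3368, so q_3 = (-0.6362, 0.2994, 0.7111).

q_3 = (-0.6362, 0.2994, 0.7111)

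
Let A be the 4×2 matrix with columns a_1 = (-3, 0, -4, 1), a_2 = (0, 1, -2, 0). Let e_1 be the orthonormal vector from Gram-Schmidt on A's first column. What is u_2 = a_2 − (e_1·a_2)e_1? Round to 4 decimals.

a_1 = (-3, 0, -4, 1); ‖a_1‖ = 5.0990, so e_1 = (-0.5883, 0.0000, -0.7845, 0.1961).
e_1·a_2 = (-0.5883)·0 + 0.0000·1 + (-0.7845)·(-2) + 0.1961·0 = 1.5689.
u_2 = a_2 − 1.5689·e_1 = (0.9231, 1.0000, -0.7692, -0.3077).

u_2 = (0.9231, 1.0000, -0.7692, -0.3077)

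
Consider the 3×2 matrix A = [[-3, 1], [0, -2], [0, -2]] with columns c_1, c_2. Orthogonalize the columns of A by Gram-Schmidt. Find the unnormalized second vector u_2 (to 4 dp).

u_2 = (0.0000, -2.0000, -2.0000)

q_1 = c_1/‖c_1‖ = (-3, 0, 0)/3.0000 = (-1.0000, 0.0000, 0.0000).
r_{12} = q_1·c_2 = -1.0000.
u_2 = c_2 + 1.0000·q_1 = (0.0000, -2.0000, -2.0000).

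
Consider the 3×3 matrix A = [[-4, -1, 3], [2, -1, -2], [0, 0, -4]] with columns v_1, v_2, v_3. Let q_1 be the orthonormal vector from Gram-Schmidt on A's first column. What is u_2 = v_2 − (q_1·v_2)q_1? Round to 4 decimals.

q_1 = v_1/‖v_1‖ = (-4, 2, 0)/4.4721 = (-0.8944, 0.4472, 0.0000).
r_{12} = q_1·v_2 = 0.4472.
u_2 = v_2 − 0.4472·q_1 = (-0.6000, -1.2000, 0.0000).

u_2 = (-0.6000, -1.2000, 0.0000)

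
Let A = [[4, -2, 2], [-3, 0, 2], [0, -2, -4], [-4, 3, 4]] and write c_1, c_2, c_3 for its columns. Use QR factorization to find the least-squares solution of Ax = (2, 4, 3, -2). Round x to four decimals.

e_1 = c_1/‖c_1‖ = (4, -3, 0, -4)/6.4031 = (0.6247, -0.4685, 0.0000, -0.6247).
r_{12} = e_1·c_2 = -3.1235.
u_2 = c_2 + 3.1235·e_1 = (-0.0488, -1.4634, -2.0000, 1.0488).
‖u_2‖ = 2.6914, so e_2 = (-0.0181, -0.5437, -0.7431, 0.3897).
r_{13} = e_1·c_3 = -2.1864; r_{23} = e_2·c_3 = 3.4074.
u_3 = c_3 + 2.1864·e_1 − 3.4074·e_2 = (3.4276, 2.8283, -1.4680, 1.3064).
‖u_3‖ = 4.8590, so e_3 = (0.7054, 0.5821, -0.3021, 0.2689).
Qᵀb = (0.6247, -5.2198, 2.2950).
Back-substitute: x_3 = 2.2950/4.8590 = 0.4723.
x_2 = (-5.2198 − 3.4074·0.4723)/2.6914 = -2.5374.
x_1 = (0.6247 + 3.1235·(-2.5374) + 2.1864·0.4723)/6.4031 = -0.9789.

x = (-0.9789, -2.5374, 0.4723)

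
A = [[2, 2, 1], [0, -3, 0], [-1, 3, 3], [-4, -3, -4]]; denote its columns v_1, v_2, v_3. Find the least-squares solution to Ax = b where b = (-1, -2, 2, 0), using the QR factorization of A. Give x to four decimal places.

q_1 = v_1/‖v_1‖ = (2, 0, -1, -4)/4.5826 = (0.4364, 0.0000, -0.2182, -0.8729).
r_{12} = q_1·v_2 = 2.8368.
u_2 = v_2 − 2.8368·q_1 = (0.7619, -3.0000, 3.6190, -0.5238).
‖u_2‖ = 4.7909, so q_2 = (0.1590, -0.6262, 0.7554, -0.1093).
r_{13} = q_1·v_3 = 3.2733; r_{23} = q_2·v_3 = 2.8626.
u_3 = v_3 − 3.2733·q_1 − 2.8626·q_2 = (-0.8838, 1.7925, 1.5519, -0.8299).
‖u_3‖ = 2.6629, so q_3 = (-0.3319, 0.6731, 0.5828, -0.3116).
Qᵀb = (-0.8729, 2.6042, 0.1511).
Back-substitute: x_3 = 0.1511/2.6629 = 0.0568.
x_2 = (2.6042 − 2.8626·0.0568)/4.7909 = 0.5097.
x_1 = (-0.8729 − 2.8368·0.5097 − 3.2733·0.0568)/4.5826 = -0.5465.

x = (-0.5465, 0.5097, 0.0568)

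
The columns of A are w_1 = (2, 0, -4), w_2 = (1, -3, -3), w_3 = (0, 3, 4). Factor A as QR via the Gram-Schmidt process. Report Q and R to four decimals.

Q = [[0.4472, -0.1319, 0.8847], [0.0000, -0.9891, -0.1474], [-0.8944, -0.0659, 0.4423]], R = [[4.4721, 3.1305, -3.5777], [0.0000, 3.0332, -3.2310], [0.0000, 0.0000, 1.3270]]

w_1 = (2, 0, -4); ‖w_1‖ = 4.4721, so e_1 = (0.4472, 0.0000, -0.8944).
e_1·w_2 = 0.4472·1 + 0.0000·(-3) + (-0.8944)·(-3) = 3.1305.
u_2 = w_2 − 3.1305·e_1 = (-0.4000, -3.0000, -0.2000).
‖u_2‖ = 3.0332, so e_2 = (-0.1319, -0.9891, -0.0659).
e_1·w_3 = 0.4472·0 + 0.0000·3 + (-0.8944)·4 = -3.5777; e_2·w_3 = (-0.1319)·0 + (-0.9891)·3 + (-0.0659)·4 = -3.2310.
u_3 = w_3 + 3.5777·e_1 + 3.2310·e_2 = (1.1739, -0.1957, 0.5870).
‖u_3‖ = 1.3270, so e_3 = (0.8847, -0.1474, 0.4423).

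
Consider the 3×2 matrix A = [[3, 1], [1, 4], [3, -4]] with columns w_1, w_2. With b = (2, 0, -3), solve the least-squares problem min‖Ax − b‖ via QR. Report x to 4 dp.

x = (-0.0482, 0.4169)

w_1 = (3, 1, 3); ‖w_1‖ = 4.3589, so q_1 = (0.6882, 0.2294, 0.6882).
q_1·w_2 = 0.6882·1 + 0.2294·4 + 0.6882·(-4) = -1.1471.
u_2 = w_2 + 1.1471·q_1 = (1.7895, 4.2632, -3.2105).
‖u_2‖ = 5.6289, so q_2 = (0.3179, 0.7574, -0.5704).
Qᵀb = (-0.6882, 2.3469).
Back-substitute: x_2 = 2.3469/5.6289 = 0.4169.
x_1 = (-0.6882 + 1.1471·0.4169)/4.3589 = -0.0482.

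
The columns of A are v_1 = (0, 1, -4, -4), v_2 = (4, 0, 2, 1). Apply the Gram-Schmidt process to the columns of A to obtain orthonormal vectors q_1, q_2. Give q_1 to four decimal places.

q_1 = v_1/‖v_1‖ = (0, 1, -4, -4)/5.7446 = (0.0000, 0.1741, -0.6963, -0.6963).

q_1 = (0.0000, 0.1741, -0.6963, -0.6963)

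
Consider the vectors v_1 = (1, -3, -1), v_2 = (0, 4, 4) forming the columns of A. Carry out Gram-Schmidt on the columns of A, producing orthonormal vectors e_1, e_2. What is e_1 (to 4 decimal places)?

v_1 = (1, -3, -1); ‖v_1‖ = 3.3166, so e_1 = (0.3015, -0.9045, -0.3015).

e_1 = (0.3015, -0.9045, -0.3015)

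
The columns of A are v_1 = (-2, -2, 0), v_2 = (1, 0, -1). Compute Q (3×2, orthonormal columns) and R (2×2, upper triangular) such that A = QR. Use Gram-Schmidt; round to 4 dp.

v_1 = (-2, -2, 0); ‖v_1‖ = 2.8284, so q_1 = (-0.7071, -0.7071, 0.0000).
q_1·v_2 = (-0.7071)·1 + (-0.7071)·0 + 0.0000·(-1) = -0.7071.
u_2 = v_2 + 0.7071·q_1 = (0.5000, -0.5000, -1.0000).
‖u_2‖ = 1.2247, so q_2 = (0.4082, -0.4082, -0.8165).

Q = [[-0.7071, 0.4082], [-0.7071, -0.4082], [0.0000, -0.8165]], R = [[2.8284, -0.7071], [0.0000, 1.2247]]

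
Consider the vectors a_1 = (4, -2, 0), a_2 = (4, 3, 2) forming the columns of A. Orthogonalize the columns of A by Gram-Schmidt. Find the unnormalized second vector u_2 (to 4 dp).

u_2 = (2.0000, 4.0000, 2.0000)

a_1 = (4, -2, 0); ‖a_1‖ = 4.4721, so q_1 = (0.8944, -0.4472, 0.0000).
q_1·a_2 = 0.8944·4 + (-0.4472)·3 + 0.0000·2 = 2.2361.
u_2 = a_2 − 2.2361·q_1 = (2.0000, 4.0000, 2.0000).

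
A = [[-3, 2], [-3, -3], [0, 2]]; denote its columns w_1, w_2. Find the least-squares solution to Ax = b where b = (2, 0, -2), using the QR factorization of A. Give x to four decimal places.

x = (-0.3434, 0.0606)

q_1 = w_1/‖w_1‖ = (-3, -3, 0)/4.2426 = (-0.7071, -0.7071, 0.0000).
r_{12} = q_1·w_2 = 0.7071.
u_2 = w_2 − 0.7071·q_1 = (2.5000, -2.5000, 2.0000).
‖u_2‖ = 4.0620, so q_2 = (0.6155, -0.6155, 0.4924).
Qᵀb = (-1.4142, 0.2462).
Back-substitute: x_2 = 0.2462/4.0620 = 0.0606.
x_1 = (-1.4142 − 0.7071·0.0606)/4.2426 = -0.3434.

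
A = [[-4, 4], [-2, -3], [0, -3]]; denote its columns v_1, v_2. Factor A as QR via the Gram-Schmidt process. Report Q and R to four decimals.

Q = [[-0.8944, 0.3714], [-0.4472, -0.7428], [0.0000, -0.5571]], R = [[4.4721, -2.2361], [0.0000, 5.3852]]

q_1 = v_1/‖v_1‖ = (-4, -2, 0)/4.4721 = (-0.8944, -0.4472, 0.0000).
r_{12} = q_1·v_2 = -2.2361.
u_2 = v_2 + 2.2361·q_1 = (2.0000, -4.0000, -3.0000).
‖u_2‖ = 5.3852, so q_2 = (0.3714, -0.7428, -0.5571).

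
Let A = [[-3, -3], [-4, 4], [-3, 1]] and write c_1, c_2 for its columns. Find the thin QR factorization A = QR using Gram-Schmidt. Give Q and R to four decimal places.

c_1 = (-3, -4, -3); ‖c_1‖ = 5.8310, so e_1 = (-0.5145, -0.6860, -0.5145).
e_1·c_2 = (-0.5145)·(-3) + (-0.6860)·4 + (-0.5145)·1 = -1.7150.
u_2 = c_2 + 1.7150·e_1 = (-3.8824, 2.8235, 0.1176).
‖u_2‖ = 4.8020, so e_2 = (-0.8085, 0.5880, 0.0245).

Q = [[-0.5145, -0.8085], [-0.6860, 0.5880], [-0.5145, 0.0245]], R = [[5.8310, -1.7150], [0.0000, 4.8020]]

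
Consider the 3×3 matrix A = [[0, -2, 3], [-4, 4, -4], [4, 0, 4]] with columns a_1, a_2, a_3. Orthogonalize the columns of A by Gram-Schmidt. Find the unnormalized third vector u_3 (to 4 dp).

a_1 = (0, -4, 4); ‖a_1‖ = 5.6569, so e_1 = (0.0000, -0.7071, 0.7071).
e_1·a_2 = 0.0000·(-2) + (-0.7071)·4 + 0.7071·0 = -2.8284.
u_2 = a_2 + 2.8284·e_1 = (-2.0000, 2.0000, 2.0000).
‖u_2‖ = 3.4641, so e_2 = (-0.5774, 0.5774, 0.5774).
e_1·a_3 = 0.0000·3 + (-0.7071)·(-4) + 0.7071·4 = 5.6569; e_2·a_3 = (-0.5774)·3 + 0.5774·(-4) + 0.5774·4 = -1.7321.
u_3 = a_3 − 5.6569·e_1 + 1.7321·e_2 = (2.0000, 1.0000, 1.0000).

u_3 = (2.0000, 1.0000, 1.0000)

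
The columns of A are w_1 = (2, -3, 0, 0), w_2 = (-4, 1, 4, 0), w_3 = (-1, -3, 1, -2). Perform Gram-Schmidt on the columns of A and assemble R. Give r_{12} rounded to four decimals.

w_1 = (2, -3, 0, 0); ‖w_1‖ = 3.6056, so q_1 = (0.5547, -0.8321, 0.0000, 0.0000).
r_{12} = q_1·w_2 = -3.0509.

r_{12} = -3.0509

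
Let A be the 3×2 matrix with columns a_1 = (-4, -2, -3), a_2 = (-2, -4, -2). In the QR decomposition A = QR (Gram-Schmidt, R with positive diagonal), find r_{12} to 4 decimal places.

r_{12} = 4.0853

a_1 = (-4, -2, -3); ‖a_1‖ = 5.3852, so q_1 = (-0.7428, -0.3714, -0.5571).
r_{12} = q_1·a_2 = 4.0853.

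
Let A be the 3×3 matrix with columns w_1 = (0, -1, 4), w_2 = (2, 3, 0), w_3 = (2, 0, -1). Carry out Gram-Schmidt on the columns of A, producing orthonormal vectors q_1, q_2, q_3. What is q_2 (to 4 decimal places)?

q_1 = w_1/‖w_1‖ = (0, -1, 4)/4.1231 = (0.0000, -0.2425, 0.9701).
r_{12} = q_1·w_2 = -0.7276.
u_2 = w_2 + 0.7276·q_1 = (2.0000, 2.8235, 0.7059).
‖u_2‖ = 3.5314, so q_2 = (0.5664, 0.7996, 0.1999).

q_2 = (0.5664, 0.7996, 0.1999)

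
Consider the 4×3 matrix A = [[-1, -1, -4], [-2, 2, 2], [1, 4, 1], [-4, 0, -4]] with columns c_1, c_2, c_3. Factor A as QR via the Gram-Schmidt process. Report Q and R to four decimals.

Q = [[-0.2132, -0.2085, -0.6428], [-0.4264, 0.4568, 0.5740], [0.2132, 0.8639, -0.4477], [-0.8528, 0.0397, -0.2382]], R = [[4.6904, 0.2132, 3.6244], [0.0000, 4.5776, 2.4526], [0.0000, 0.0000, 4.2247]]

e_1 = c_1/‖c_1‖ = (-1, -2, 1, -4)/4.6904 = (-0.2132, -0.4264, 0.2132, -0.8528).
r_{12} = e_1·c_2 = 0.2132.
u_2 = c_2 − 0.2132·e_1 = (-0.9545, 2.0909, 3.9545, 0.1818).
‖u_2‖ = 4.5776, so e_2 = (-0.2085, 0.4568, 0.8639, 0.0397).
r_{13} = e_1·c_3 = 3.6244; r_{23} = e_2·c_3 = 2.4526.
u_3 = c_3 − 3.6244·e_1 − 2.4526·e_2 = (-2.7158, 2.4252, -1.8915, -1.0065).
‖u_3‖ = 4.2247, so e_3 = (-0.6428, 0.5740, -0.4477, -0.2382).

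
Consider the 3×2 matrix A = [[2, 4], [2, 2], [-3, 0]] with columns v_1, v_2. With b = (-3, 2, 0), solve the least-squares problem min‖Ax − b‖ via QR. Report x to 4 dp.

v_1 = (2, 2, -3); ‖v_1‖ = 4.1231, so q_1 = (0.4851, 0.4851, -0.7276).
q_1·v_2 = 0.4851·4 + 0.4851·2 + (-0.7276)·0 = 2.9104.
u_2 = v_2 − 2.9104·q_1 = (2.5882, 0.5882, 2.1176).
‖u_2‖ = 3.3955, so q_2 = (0.7623, 0.1732, 0.6237).
Qᵀb = (-0.4851, -1.9403).
Back-substitute: x_2 = -1.9403/3.3955 = -0.5714.
x_1 = (-0.4851 − 2.9104·(-0.5714))/4.1231 = 0.2857.

x = (0.2857, -0.5714)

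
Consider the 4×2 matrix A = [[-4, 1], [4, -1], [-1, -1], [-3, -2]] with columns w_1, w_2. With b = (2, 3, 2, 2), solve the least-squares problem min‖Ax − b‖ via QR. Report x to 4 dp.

x = (-0.1195, -1.0171)

q_1 = w_1/‖w_1‖ = (-4, 4, -1, -3)/6.4807 = (-0.6172, 0.6172, -0.1543, -0.4629).
r_{12} = q_1·w_2 = -0.1543.
u_2 = w_2 + 0.1543·q_1 = (0.9048, -0.9048, -1.0238, -2.0714).
‖u_2‖ = 2.6412, so q_2 = (0.3426, -0.3426, -0.3876, -0.7843).
Qᵀb = (-0.6172, -2.6863).
Back-substitute: x_2 = -2.6863/2.6412 = -1.0171.
x_1 = (-0.6172 + 0.1543·(-1.0171))/6.4807 = -0.1195.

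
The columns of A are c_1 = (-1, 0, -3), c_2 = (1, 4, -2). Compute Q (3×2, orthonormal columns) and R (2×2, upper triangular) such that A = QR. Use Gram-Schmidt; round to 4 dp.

c_1 = (-1, 0, -3); ‖c_1‖ = 3.1623, so q_1 = (-0.3162, 0.0000, -0.9487).
q_1·c_2 = (-0.3162)·1 + 0.0000·4 + (-0.9487)·(-2) = 1.5811.
u_2 = c_2 − 1.5811·q_1 = (1.5000, 4.0000, -0.5000).
‖u_2‖ = 4.3012, so q_2 = (0.3487, 0.9300, -0.1162).

Q = [[-0.3162, 0.3487], [0.0000, 0.9300], [-0.9487, -0.1162]], R = [[3.1623, 1.5811], [0.0000, 4.3012]]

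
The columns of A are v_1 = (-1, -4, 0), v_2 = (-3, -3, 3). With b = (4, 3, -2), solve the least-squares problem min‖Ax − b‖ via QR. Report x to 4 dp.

q_1 = v_1/‖v_1‖ = (-1, -4, 0)/4.1231 = (-0.2425, -0.9701, 0.0000).
r_{12} = q_1·v_2 = 3.6380.
u_2 = v_2 − 3.6380·q_1 = (-2.1176, 0.5294, 3.0000).
‖u_2‖ = 3.7101, so q_2 = (-0.5708, 0.1427, 0.8086).
Qᵀb = (-3.8806, -3.4723).
Back-substitute: x_2 = -3.4723/3.7101 = -0.9359.
x_1 = (-3.8806 − 3.6380·(-0.9359))/4.1231 = -0.1154.

x = (-0.1154, -0.9359)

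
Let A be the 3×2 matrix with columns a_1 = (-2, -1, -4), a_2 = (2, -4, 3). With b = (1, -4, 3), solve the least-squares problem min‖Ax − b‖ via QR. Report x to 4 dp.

x = (0.0731, 0.9613)

q_1 = a_1/‖a_1‖ = (-2, -1, -4)/4.5826 = (-0.4364, -0.2182, -0.8729).
r_{12} = q_1·a_2 = -2.6186.
u_2 = a_2 + 2.6186·q_1 = (0.8571, -4.5714, 0.7143).
‖u_2‖ = 4.7056, so q_2 = (0.1822, -0.9715, 0.1518).
Qᵀb = (-2.1822, 4.5235).
Back-substitute: x_2 = 4.5235/4.7056 = 0.9613.
x_1 = (-2.1822 + 2.6186·0.9613)/4.5826 = 0.0731.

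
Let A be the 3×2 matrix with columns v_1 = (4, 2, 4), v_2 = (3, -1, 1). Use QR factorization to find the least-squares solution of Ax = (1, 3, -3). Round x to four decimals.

x = (0.1000, -0.4000)

v_1 = (4, 2, 4); ‖v_1‖ = 6.0000, so q_1 = (0.6667, 0.3333, 0.6667).
q_1·v_2 = 0.6667·3 + 0.3333·(-1) + 0.6667·1 = 2.3333.
u_2 = v_2 − 2.3333·q_1 = (1.4444, -1.7778, -0.5556).
‖u_2‖ = 2.3570, so q_2 = (0.6128, -0.7542, -0.2357).
Qᵀb = (-0.3333, -0.9428).
Back-substitute: x_2 = -0.9428/2.3570 = -0.4000.
x_1 = (-0.3333 − 2.3333·(-0.4000))/6.0000 = 0.1000.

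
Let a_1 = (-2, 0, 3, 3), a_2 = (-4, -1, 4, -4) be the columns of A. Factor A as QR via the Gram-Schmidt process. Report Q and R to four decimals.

Q = [[-0.4264, -0.4821], [0.0000, -0.1473], [0.6396, 0.4285], [0.6396, -0.7499]], R = [[4.6904, 1.7056], [0.0000, 6.7890]]

a_1 = (-2, 0, 3, 3); ‖a_1‖ = 4.6904, so q_1 = (-0.4264, 0.0000, 0.6396, 0.6396).
q_1·a_2 = (-0.4264)·(-4) + 0.0000·(-1) + 0.6396·4 + 0.6396·(-4) = 1.7056.
u_2 = a_2 − 1.7056·q_1 = (-3.2727, -1.0000, 2.9091, -5.0909).
‖u_2‖ = 6.7890, so q_2 = (-0.4821, -0.1473, 0.4285, -0.7499).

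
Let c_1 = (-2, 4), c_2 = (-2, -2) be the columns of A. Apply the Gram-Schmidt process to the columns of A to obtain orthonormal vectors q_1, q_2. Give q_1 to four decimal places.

q_1 = (-0.4472, 0.8944)

c_1 = (-2, 4); ‖c_1‖ = 4.4721, so q_1 = (-0.4472, 0.8944).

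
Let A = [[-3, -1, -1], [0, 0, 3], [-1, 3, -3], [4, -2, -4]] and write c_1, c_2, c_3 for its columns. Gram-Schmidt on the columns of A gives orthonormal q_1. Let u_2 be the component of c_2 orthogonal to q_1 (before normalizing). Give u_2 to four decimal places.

c_1 = (-3, 0, -1, 4); ‖c_1‖ = 5.0990, so q_1 = (-0.5883, 0.0000, -0.1961, 0.7845).
q_1·c_2 = (-0.5883)·(-1) + 0.0000·0 + (-0.1961)·3 + 0.7845·(-2) = -1.5689.
u_2 = c_2 + 1.5689·q_1 = (-1.9231, 0.0000, 2.6923, -0.7692).

u_2 = (-1.9231, 0.0000, 2.6923, -0.7692)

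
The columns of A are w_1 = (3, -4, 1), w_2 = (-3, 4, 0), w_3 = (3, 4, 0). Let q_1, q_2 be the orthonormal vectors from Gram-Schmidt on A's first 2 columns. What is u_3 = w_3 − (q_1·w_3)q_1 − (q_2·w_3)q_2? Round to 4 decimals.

u_3 = (3.8400, 2.8800, 0.0000)

w_1 = (3, -4, 1); ‖w_1‖ = 5.0990, so q_1 = (0.5883, -0.7845, 0.1961).
q_1·w_2 = 0.5883·(-3) + (-0.7845)·4 + 0.1961·0 = -4.9029.
u_2 = w_2 + 4.9029·q_1 = (-0.1154, 0.1538, 0.9615).
‖u_2‖ = 0.9806, so q_2 = (-0.1177, 0.1569, 0.9806).
q_1·w_3 = 0.5883·3 + (-0.7845)·4 + 0.1961·0 = -1.3728; q_2·w_3 = (-0.1177)·3 + 0.1569·4 + 0.9806·0 = 0.2746.
u_3 = w_3 + 1.3728·q_1 − 0.2746·q_2 = (3.8400, 2.8800, 0.0000).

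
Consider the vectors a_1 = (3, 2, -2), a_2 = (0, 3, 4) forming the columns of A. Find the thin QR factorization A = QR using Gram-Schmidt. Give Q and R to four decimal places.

a_1 = (3, 2, -2); ‖a_1‖ = 4.1231, so q_1 = (0.7276, 0.4851, -0.4851).
q_1·a_2 = 0.7276·0 + 0.4851·3 + (-0.4851)·4 = -0.4851.
u_2 = a_2 + 0.4851·q_1 = (0.3529, 3.2353, 3.7647).
‖u_2‖ = 4.9764, so q_2 = (0.0709, 0.6501, 0.7565).

Q = [[0.7276, 0.0709], [0.4851, 0.6501], [-0.4851, 0.7565]], R = [[4.1231, -0.4851], [0.0000, 4.9764]]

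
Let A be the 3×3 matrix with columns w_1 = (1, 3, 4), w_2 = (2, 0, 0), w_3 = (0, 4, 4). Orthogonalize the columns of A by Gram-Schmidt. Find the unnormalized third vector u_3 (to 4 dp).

u_3 = (0.0000, 0.6400, -0.4800)

e_1 = w_1/‖w_1‖ = (1, 3, 4)/5.0990 = (0.1961, 0.5883, 0.7845).
r_{12} = e_1·w_2 = 0.3922.
u_2 = w_2 − 0.3922·e_1 = (1.9231, -0.2308, -0.3077).
‖u_2‖ = 1.9612, so e_2 = (0.9806, -0.1177, -0.1569).
r_{13} = e_1·w_3 = 5.4913; r_{23} = e_2·w_3 = -1.0983.
u_3 = w_3 − 5.4913·e_1 + 1.0983·e_2 = (0.0000, 0.6400, -0.4800).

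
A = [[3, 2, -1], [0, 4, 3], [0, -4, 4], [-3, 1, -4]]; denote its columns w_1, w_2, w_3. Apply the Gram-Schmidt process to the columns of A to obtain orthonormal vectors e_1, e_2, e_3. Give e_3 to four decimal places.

e_3 = (-0.3483, 0.7320, 0.4707, -0.3483)

w_1 = (3, 0, 0, -3); ‖w_1‖ = 4.2426, so e_1 = (0.7071, 0.0000, 0.0000, -0.7071).
e_1·w_2 = 0.7071·2 + 0.0000·4 + 0.0000·(-4) + (-0.7071)·1 = 0.7071.
u_2 = w_2 − 0.7071·e_1 = (1.5000, 4.0000, -4.0000, 1.5000).
‖u_2‖ = 6.0415, so e_2 = (0.2483, 0.6621, -0.6621, 0.2483).
e_1·w_3 = 0.7071·(-1) + 0.0000·3 + 0.0000·4 + (-0.7071)·(-4) = 2.1213; e_2·w_3 = 0.2483·(-1) + 0.6621·3 + (-0.6621)·4 + 0.2483·(-4) = -1.9035.
u_3 = w_3 − 2.1213·e_1 + 1.9035·e_2 = (-2.0274, 4.2603, 2.7397, -2.0274).
‖u_3‖ = 5.8204, so e_3 = (-0.3483, 0.7320, 0.4707, -0.3483).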